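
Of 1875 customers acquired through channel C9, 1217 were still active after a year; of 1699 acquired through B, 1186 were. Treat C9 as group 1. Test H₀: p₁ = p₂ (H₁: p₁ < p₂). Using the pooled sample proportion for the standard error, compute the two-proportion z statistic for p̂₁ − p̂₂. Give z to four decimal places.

z = -3.1163

p̂₁ = 1217/1875 = 0.649067, p̂₂ = 1186/1699 = 0.698058.
Pooled p̂ = (1217+1186)/(1875+1699) = 2403/3574 = 0.672356.
SE = √(p̂(1−p̂)(1/n₁+1/n₂)) = √(0.672356·0.327644·0.00112191) = √(0.00024715) = 0.015721.
z = (0.649067 − 0.698058)/0.015721 = -0.048991/0.015721 = -3.1163.
p-value = P(Z < -3.116) ≈ 0.0009.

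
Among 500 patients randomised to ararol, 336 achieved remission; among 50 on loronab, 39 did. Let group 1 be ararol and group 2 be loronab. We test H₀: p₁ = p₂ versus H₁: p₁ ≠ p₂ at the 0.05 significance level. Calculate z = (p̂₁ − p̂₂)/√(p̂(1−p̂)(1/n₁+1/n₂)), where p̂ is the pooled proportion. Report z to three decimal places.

z = -1.563

p̂₁ = 336/500 = 0.67200, p̂₂ = 39/50 = 0.78000.
Pooled p̂ = (336+39)/(500+50) = 375/550 = 0.68182.
SE = √(p̂(1−p̂)(1/n₁+1/n₂)) = √(0.68182·0.31818·0.022) = √(0.00477273) = 0.06908.
z = (0.67200 − 0.78000)/0.06908 = -0.10800/0.06908 = -1.563.
p-value = 2·P(Z > 1.563) ≈ 0.1180. With α = 0.05, fail to reject H₀.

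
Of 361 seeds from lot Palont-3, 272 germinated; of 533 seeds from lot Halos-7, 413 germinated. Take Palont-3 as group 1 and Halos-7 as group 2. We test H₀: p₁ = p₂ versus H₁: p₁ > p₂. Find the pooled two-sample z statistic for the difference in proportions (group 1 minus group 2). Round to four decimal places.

z = -0.7417

p̂₁ = 272/361 ≈ 0.753463, p̂₂ = 413/533 ≈ 0.774859.
Pooled p̂ = (272+413)/(361+533) = 685/894 = 0.766219.
SE = √(0.179127 × 0.00464626) = 0.028849.
z = (0.753463 − 0.774859)/0.028849 = -0.021396/0.028849 = -0.7417.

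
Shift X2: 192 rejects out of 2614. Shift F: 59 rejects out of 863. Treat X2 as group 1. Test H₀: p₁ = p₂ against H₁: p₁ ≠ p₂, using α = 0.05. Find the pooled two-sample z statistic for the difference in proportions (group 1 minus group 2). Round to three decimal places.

p̂₁ = 192/2614 = 0.07345, p̂₂ = 59/863 = 0.06837.
Pooled p̂ = (192+59)/(2614+863) = 251/3477 = 0.07219.
SE = √(0.0669775 × 0.0015413) = 0.01016.
z = (0.07345 − 0.06837)/0.01016 = 0.00508/0.01016 = 0.500.
Two-sided p-value ≈ 2·Φ(−0.500) = 0.6168; since p > α = 0.05, fail to reject H₀.

z = 0.500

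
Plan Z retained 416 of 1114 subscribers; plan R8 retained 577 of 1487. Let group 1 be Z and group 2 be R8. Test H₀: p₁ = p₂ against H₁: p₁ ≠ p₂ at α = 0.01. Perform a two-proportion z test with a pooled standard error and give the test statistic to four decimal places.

p̂₁ = 416/1114 ≈ 0.3734291, p̂₂ = 577/1487 ≈ 0.3880296.
Pooled p̂ = (416+577)/(1114+1487) = 993/2601 = 0.3817762.
SE = √(p̂(1−p̂)(1/n₁+1/n₂)) = √(0.3817762·0.6182238·0.00157016) = √(0.000370594) = 0.0192508.
z = (0.3734291 − 0.3880296)/0.0192508 = -0.0146005/0.0192508 = -0.7584.
p-value = 2·P(Z > 0.758) ≈ 0.4482. With α = 0.01, fail to reject H₀.

z = -0.7584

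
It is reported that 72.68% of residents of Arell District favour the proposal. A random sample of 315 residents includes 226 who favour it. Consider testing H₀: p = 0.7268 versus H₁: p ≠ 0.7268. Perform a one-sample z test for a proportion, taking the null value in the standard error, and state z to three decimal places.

p̂ = 226/315 = 0.71746.
SE = √(p₀(1−p₀)/n) = √(0.19856/315) = 0.02511.
z = (0.71746 − 0.7268)/0.02511 = -0.00934/0.02511 = -0.372.

z = -0.372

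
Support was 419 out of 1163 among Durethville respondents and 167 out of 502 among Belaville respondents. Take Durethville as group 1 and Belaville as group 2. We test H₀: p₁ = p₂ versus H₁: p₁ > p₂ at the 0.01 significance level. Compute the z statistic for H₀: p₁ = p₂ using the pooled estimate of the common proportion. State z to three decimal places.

z = 1.082

p̂₁ = 419/1163 = 0.360275, p̂₂ = 167/502 = 0.332669.
Pooled p̂ = (419+167)/(1163+502) = 586/1665 = 0.351952.
SE = √(p̂(1−p̂)(1/n₁+1/n₂)) = √(0.351952·0.648048·0.00285188) = √(0.000650461) = 0.025504.
z = (0.360275 − 0.332669)/0.025504 = 0.027606/0.025504 = 1.082.
p-value = P(Z > 1.082) ≈ 0.1395; since p > α = 0.01, fail to reject H₀.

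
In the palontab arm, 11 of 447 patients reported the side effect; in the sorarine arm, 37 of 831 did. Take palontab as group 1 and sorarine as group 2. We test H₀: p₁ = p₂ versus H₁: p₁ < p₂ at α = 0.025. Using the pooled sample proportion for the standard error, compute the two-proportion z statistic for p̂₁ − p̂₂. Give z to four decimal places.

z = -1.7859

p̂₁ = 11/447 = 0.024609, p̂₂ = 37/831 = 0.044525.
Pooled p̂ = (11+37)/(447+831) = 48/1278 = 0.037559.
SE = √(0.036148 × 0.00344051) = 0.011152.
z = (0.024609 − 0.044525)/0.011152 = -0.019916/0.011152 = -1.7859.
p-value = P(Z < -1.786) ≈ 0.0371, so at α = 0.025 we fail to reject H₀.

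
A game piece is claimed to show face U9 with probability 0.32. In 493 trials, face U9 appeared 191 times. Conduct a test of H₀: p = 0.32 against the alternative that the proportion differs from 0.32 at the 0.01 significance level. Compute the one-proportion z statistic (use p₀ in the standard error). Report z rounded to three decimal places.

z = 3.209

p̂ = 191/493 ≈ 0.38742.
Standard error under H₀: √(0.32×0.68/493) = 0.02101.
z = (0.38742 − 0.32)/0.02101 = 0.06742/0.02101 = 3.209.
p-value = 2·P(Z > 3.209) ≈ 0.0013, so at α = 0.01 we reject H₀.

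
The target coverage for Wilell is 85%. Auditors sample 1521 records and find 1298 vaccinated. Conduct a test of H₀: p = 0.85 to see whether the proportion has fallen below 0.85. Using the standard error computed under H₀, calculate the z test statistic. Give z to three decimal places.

z = 0.370

p̂ = 1298/1521 ≈ 0.85339.
SE = √(p₀(1−p₀)/n) = √(0.1275/1521) = 0.00916.
z = (0.85339 − 0.85)/0.00916 = 0.00339/0.00916 = 0.370.
p-value = P(Z < 0.370) ≈ 0.6442.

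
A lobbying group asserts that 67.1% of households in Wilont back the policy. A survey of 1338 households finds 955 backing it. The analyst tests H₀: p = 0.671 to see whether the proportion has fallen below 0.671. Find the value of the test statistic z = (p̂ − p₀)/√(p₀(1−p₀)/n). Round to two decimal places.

z = 3.33

p̂ = 955/1338 ≈ 0.71375.
Standard error under H₀: √(0.671×0.329/1338) = 0.01284.
z = (0.71375 − 0.671)/0.01284 = 0.04275/0.01284 = 3.33.
p-value = P(Z < 3.328) ≈ 0.9996.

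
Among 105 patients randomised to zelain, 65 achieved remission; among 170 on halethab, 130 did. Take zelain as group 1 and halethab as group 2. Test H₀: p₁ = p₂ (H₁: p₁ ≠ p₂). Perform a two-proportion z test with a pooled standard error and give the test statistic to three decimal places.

z = -2.584

p̂₁ = 65/105 ≈ 0.61905, p̂₂ = 130/170 ≈ 0.76471.
Pooled p̂ = (65+130)/(105+170) = 195/275 = 0.70909.
SE = √(0.206281 × 0.0154062) = 0.05637.
z = (0.61905 − 0.76471)/0.05637 = -0.14566/0.05637 = -2.584.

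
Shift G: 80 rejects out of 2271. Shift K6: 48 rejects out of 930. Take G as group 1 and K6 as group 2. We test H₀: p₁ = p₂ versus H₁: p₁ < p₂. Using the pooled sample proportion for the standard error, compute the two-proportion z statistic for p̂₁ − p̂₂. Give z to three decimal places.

p̂₁ = 80/2271 ≈ 0.035227, p̂₂ = 48/930 ≈ 0.051613.
Pooled p̂ = (80+48)/(2271+930) = 128/3201 = 0.039988.
SE = √(p̂(1−p̂)(1/n₁+1/n₂)) = √(0.039988·0.960012·0.0015156) = √(5.81817e-05) = 0.007628.
z = (0.035227 − 0.051613)/0.007628 = -0.016386/0.007628 = -2.148.
p-value = P(Z < -2.148) ≈ 0.0158.

z = -2.148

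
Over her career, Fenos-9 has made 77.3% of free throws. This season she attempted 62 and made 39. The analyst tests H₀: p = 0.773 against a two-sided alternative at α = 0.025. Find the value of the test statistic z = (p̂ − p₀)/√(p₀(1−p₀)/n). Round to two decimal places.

z = -2.71

p̂ = 39/62 = 0.6290.
Standard error under H₀: √(0.773×0.227/62) = 0.0532.
z = (0.6290 − 0.773)/0.0532 = -0.1440/0.0532 = -2.71.
p-value = 2·P(Z > 2.706) ≈ 0.0068; since p < α = 0.025, reject H₀.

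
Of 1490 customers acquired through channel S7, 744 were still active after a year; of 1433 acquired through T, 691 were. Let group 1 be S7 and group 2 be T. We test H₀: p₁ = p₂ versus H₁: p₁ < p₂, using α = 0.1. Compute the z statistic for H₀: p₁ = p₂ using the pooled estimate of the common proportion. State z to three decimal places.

p̂₁ = 744/1490 = 0.499329, p̂₂ = 691/1433 = 0.482205.
Pooled p̂ = (744+691)/(1490+1433) = 1435/2923 = 0.490934.
SE = √(0.249918 × 0.00136898) = 0.018497.
z = (0.499329 − 0.482205)/0.018497 = 0.017124/0.018497 = 0.926.
p-value = P(Z < 0.926) ≈ 0.8227. With α = 0.1, fail to reject H₀.

z = 0.926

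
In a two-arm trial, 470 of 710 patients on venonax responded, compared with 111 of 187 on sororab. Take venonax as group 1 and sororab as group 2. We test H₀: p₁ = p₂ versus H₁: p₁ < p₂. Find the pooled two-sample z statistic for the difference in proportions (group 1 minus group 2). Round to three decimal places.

p̂₁ = 470/710 ≈ 0.66197, p̂₂ = 111/187 ≈ 0.59358.
Pooled p̂ = (470+111)/(710+187) = 581/897 = 0.64771.
SE = √(p̂(1−p̂)(1/n₁+1/n₂)) = √(0.64771·0.35229·0.00675604) = √(0.0015416) = 0.03926.
z = (0.66197 − 0.59358)/0.03926 = 0.06839/0.03926 = 1.742.
p-value = P(Z < 1.742) ≈ 0.9592.

z = 1.742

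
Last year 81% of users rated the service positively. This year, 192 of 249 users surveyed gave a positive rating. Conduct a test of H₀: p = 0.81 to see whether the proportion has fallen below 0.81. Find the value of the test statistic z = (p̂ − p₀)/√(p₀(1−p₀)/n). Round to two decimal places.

p̂ = 192/249 = 0.77108.
Under H₀, SE = √(0.81·0.19/249) = √(0.000618072) = 0.02486.
z = (0.77108 − 0.81)/0.02486 = -0.03892/0.02486 = -1.57.

z = -1.57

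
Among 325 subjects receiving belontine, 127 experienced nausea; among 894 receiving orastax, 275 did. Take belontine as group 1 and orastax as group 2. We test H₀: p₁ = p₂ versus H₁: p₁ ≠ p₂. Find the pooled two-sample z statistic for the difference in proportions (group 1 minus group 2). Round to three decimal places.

z = 2.731

p̂₁ = 127/325 = 0.39077, p̂₂ = 275/894 = 0.30761.
Pooled p̂ = (127+275)/(325+894) = 402/1219 = 0.32978.
SE = √(0.221025 × 0.00419549) = 0.03045.
z = (0.39077 − 0.30761)/0.03045 = 0.08316/0.03045 = 2.731.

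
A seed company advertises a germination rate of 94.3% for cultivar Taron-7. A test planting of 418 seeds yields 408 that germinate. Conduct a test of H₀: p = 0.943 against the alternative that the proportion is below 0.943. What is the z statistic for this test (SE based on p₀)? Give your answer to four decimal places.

z = 2.9169

p̂ = 408/418 = 0.9760766.
Under H₀, SE = √(0.943·0.057/418) = √(0.000128591) = 0.0113398.
z = (0.9760766 − 0.943)/0.0113398 = 0.0330766/0.0113398 = 2.9169.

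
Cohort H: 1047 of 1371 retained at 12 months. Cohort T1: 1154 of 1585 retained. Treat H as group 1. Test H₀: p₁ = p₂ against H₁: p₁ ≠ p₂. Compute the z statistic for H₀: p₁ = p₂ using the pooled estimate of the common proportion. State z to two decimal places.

z = 2.21

p̂₁ = 1047/1371 = 0.7637, p̂₂ = 1154/1585 = 0.7281.
Pooled p̂ = (1047+1154)/(1371+1585) = 2201/2956 = 0.7446.
SE = √(p̂(1−p̂)(1/n₁+1/n₂)) = √(0.7446·0.2554·0.00136031) = √(0.0002587) = 0.0161.
z = (0.7637 − 0.7281)/0.0161 = 0.0356/0.0161 = 2.21.
Two-sided p-value ≈ 2·Φ(−2.213) = 0.0269.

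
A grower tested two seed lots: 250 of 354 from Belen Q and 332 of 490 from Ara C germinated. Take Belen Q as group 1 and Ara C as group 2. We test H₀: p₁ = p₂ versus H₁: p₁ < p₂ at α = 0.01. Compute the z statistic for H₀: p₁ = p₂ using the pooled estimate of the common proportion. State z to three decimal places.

p̂₁ = 250/354 = 0.70621, p̂₂ = 332/490 = 0.67755.
Pooled p̂ = (250+332)/(354+490) = 582/844 = 0.68957.
SE = √(p̂(1−p̂)(1/n₁+1/n₂)) = √(0.68957·0.31043·0.00486568) = √(0.00104156) = 0.03227.
z = (0.70621 − 0.67755)/0.03227 = 0.02866/0.03227 = 0.888.
p-value = P(Z < 0.888) ≈ 0.8128; since p > α = 0.01, fail to reject H₀.

z = 0.888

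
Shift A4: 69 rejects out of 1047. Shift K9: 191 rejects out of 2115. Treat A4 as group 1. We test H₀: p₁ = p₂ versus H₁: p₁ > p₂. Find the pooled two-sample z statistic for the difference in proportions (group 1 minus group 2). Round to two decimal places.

z = -2.35

p̂₁ = 69/1047 = 0.0659, p̂₂ = 191/2115 = 0.0903.
Pooled p̂ = (69+191)/(1047+2115) = 260/3162 = 0.0822.
SE = √(p̂(1−p̂)(1/n₁+1/n₂)) = √(0.0822·0.9178·0.00142792) = √(0.000107759) = 0.0104.
z = (0.0659 − 0.0903)/0.0104 = -0.0244/0.0104 = -2.35.
p-value = P(Z > -2.351) ≈ 0.9906.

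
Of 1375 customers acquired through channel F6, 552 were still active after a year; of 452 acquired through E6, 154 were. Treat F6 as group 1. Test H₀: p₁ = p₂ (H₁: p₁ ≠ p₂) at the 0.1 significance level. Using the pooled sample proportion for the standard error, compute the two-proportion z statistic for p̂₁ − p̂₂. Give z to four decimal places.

z = 2.3009

p̂₁ = 552/1375 ≈ 0.401455, p̂₂ = 154/452 ≈ 0.340708.
Pooled p̂ = (552+154)/(1375+452) = 706/1827 = 0.386426.
SE = √(0.237101 × 0.00293966) = 0.026401.
z = (0.401455 − 0.340708)/0.026401 = 0.060747/0.026401 = 2.3009.
p-value = 2·P(Z > 2.301) ≈ 0.0214, so at α = 0.1 we reject H₀.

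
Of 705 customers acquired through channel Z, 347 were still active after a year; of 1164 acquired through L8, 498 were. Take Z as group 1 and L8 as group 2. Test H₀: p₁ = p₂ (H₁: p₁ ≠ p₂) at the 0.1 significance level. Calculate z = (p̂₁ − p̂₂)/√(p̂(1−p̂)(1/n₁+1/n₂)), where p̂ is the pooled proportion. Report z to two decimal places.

z = 2.71

p̂₁ = 347/705 ≈ 0.4922, p̂₂ = 498/1164 ≈ 0.4278.
Pooled p̂ = (347+498)/(705+1164) = 845/1869 = 0.4521.
SE = √(p̂(1−p̂)(1/n₁+1/n₂)) = √(0.4521·0.5479·0.00227755) = √(0.000564164) = 0.0238.
z = (0.4922 − 0.4278)/0.0238 = 0.0644/0.0238 = 2.71.
p-value = 2·P(Z > 2.710) ≈ 0.0067, so at α = 0.1 we reject H₀.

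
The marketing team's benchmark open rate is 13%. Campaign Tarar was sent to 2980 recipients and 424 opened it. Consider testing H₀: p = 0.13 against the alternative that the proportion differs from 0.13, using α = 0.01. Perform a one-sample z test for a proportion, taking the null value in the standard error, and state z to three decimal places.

z = 1.994

p̂ = 424/2980 = 0.14228.
Under H₀, SE = √(0.13·0.87/2980) = √(3.7953e-05) = 0.00616.
z = (0.14228 − 0.13)/0.00616 = 0.01228/0.00616 = 1.994.
p-value = 2·P(Z > 1.994) ≈ 0.0462. With α = 0.01, fail to reject H₀.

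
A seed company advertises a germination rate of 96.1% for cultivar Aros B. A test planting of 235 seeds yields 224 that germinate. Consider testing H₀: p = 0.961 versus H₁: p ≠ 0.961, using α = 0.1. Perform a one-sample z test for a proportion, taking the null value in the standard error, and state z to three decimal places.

p̂ = 224/235 = 0.95319.
Under H₀, SE = √(0.961·0.039/235) = √(0.000159485) = 0.01263.
z = (0.95319 − 0.961)/0.01263 = -0.00781/0.01263 = -0.618.
p-value = 2·P(Z > 0.618) ≈ 0.5364. With α = 0.1, fail to reject H₀.

z = -0.618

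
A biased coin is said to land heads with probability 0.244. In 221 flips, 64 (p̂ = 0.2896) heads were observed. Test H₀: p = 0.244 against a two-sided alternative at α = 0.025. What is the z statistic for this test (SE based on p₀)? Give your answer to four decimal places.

p̂ = 64/221 = 0.289593.
SE = √(p₀(1−p₀)/n) = √(0.18446/221) = 0.028891.
z = (0.289593 − 0.244)/0.028891 = 0.045593/0.028891 = 1.5781.
p-value = 2·P(Z > 1.578) ≈ 0.1145, so at α = 0.025 we fail to reject H₀.

z = 1.5781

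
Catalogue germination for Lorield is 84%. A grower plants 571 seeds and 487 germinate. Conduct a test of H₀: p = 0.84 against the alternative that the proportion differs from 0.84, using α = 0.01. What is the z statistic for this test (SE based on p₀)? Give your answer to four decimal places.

z = 0.8402

p̂ = 487/571 = 0.852890.
Under H₀, SE = √(0.84·0.16/571) = √(0.000235377) = 0.015342.
z = (0.852890 − 0.84)/0.015342 = 0.012890/0.015342 = 0.8402.
p-value = 2·P(Z > 0.840) ≈ 0.4008. With α = 0.01, fail to reject H₀.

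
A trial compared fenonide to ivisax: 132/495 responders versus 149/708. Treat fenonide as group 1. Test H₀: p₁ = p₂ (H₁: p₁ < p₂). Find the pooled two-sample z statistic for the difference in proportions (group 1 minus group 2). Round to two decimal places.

z = 2.27

p̂₁ = 132/495 = 0.2667, p̂₂ = 149/708 = 0.2105.
Pooled p̂ = (132+149)/(495+708) = 281/1203 = 0.2336.
SE = √(0.179022 × 0.00343263) = 0.0248.
z = (0.2667 − 0.2105)/0.0248 = 0.0562/0.0248 = 2.27.
p-value = P(Z < 2.268) ≈ 0.9883.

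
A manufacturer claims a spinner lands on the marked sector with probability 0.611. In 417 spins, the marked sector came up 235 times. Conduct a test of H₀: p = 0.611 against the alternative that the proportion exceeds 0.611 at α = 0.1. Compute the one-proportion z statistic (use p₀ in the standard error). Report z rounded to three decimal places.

p̂ = 235/417 = 0.56355.
Standard error under H₀: √(0.611×0.389/417) = 0.02387.
z = (0.56355 − 0.611)/0.02387 = -0.04745/0.02387 = -1.988.
p-value = P(Z > -1.988) ≈ 0.9766; since p > α = 0.1, fail to reject H₀.

z = -1.988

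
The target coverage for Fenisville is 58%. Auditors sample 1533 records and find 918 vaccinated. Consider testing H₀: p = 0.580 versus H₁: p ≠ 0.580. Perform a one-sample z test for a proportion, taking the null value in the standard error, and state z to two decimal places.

p̂ = 918/1533 ≈ 0.5988.
SE = √(p₀(1−p₀)/n) = √(0.2436/1533) = 0.0126.
z = (0.5988 − 0.58)/0.0126 = 0.0188/0.0126 = 1.49.
Two-sided p-value ≈ 2·Φ(−1.493) = 0.1353.

z = 1.49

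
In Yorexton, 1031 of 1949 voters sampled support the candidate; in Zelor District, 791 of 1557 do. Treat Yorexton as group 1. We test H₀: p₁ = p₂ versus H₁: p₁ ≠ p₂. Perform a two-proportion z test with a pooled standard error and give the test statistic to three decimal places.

z = 1.234

p̂₁ = 1031/1949 = 0.52899, p̂₂ = 791/1557 = 0.50803.
Pooled p̂ = (1031+791)/(1949+1557) = 1822/3506 = 0.51968.
SE = √(0.249613 × 0.00115534) = 0.01698.
z = (0.52899 − 0.50803)/0.01698 = 0.02096/0.01698 = 1.234.
Two-sided p-value ≈ 2·Φ(−1.234) = 0.2171.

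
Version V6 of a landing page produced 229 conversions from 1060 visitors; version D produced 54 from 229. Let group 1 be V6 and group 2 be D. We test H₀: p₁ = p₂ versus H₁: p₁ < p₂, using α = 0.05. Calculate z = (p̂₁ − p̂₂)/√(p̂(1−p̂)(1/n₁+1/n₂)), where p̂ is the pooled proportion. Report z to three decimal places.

z = -0.655

p̂₁ = 229/1060 ≈ 0.216038, p̂₂ = 54/229 ≈ 0.235808.
Pooled p̂ = (229+54)/(1060+229) = 283/1289 = 0.219550.
SE = √(p̂(1−p̂)(1/n₁+1/n₂)) = √(0.219550·0.780450·0.00531021) = √(0.000909893) = 0.030164.
z = (0.216038 − 0.235808)/0.030164 = -0.019770/0.030164 = -0.655.
p-value = P(Z < -0.655) ≈ 0.2561. With α = 0.05, fail to reject H₀.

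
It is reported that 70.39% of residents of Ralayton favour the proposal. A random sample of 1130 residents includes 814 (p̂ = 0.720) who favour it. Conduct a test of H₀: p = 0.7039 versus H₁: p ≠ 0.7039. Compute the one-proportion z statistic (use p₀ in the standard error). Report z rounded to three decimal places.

p̂ = 814/1130 = 0.720354.
Under H₀, SE = √(0.7039·0.2961/1130) = √(0.000184447) = 0.013581.
z = (0.720354 − 0.7039)/0.013581 = 0.016454/0.013581 = 1.212.
Two-sided p-value ≈ 2·Φ(−1.212) = 0.2257.

z = 1.212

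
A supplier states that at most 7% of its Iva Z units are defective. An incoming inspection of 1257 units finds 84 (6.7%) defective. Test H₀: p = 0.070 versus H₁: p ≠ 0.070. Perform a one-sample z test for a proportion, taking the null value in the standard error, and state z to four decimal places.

z = -0.4411

p̂ = 84/1257 ≈ 0.0668258.
Standard error under H₀: √(0.07×0.93/1257) = 0.0071965.
z = (0.0668258 − 0.07)/0.0071965 = -0.0031742/0.0071965 = -0.4411.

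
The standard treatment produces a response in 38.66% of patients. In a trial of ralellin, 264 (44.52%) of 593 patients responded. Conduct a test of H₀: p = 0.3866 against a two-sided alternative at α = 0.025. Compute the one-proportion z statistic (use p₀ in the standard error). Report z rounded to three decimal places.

z = 2.930

p̂ = 264/593 ≈ 0.445194.
Under H₀, SE = √(0.3866·0.6134/593) = √(0.0003999) = 0.019997.
z = (0.445194 − 0.3866)/0.019997 = 0.058594/0.019997 = 2.930.
p-value = 2·P(Z > 2.930) ≈ 0.0034, so at α = 0.025 we reject H₀.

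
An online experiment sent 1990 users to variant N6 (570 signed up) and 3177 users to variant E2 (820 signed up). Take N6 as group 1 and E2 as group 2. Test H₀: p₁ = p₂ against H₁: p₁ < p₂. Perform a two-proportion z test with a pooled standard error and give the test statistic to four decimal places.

z = 2.2345

p̂₁ = 570/1990 = 0.286432, p̂₂ = 820/3177 = 0.258105.
Pooled p̂ = (570+820)/(1990+3177) = 1390/5167 = 0.269015.
SE = √(p̂(1−p̂)(1/n₁+1/n₂)) = √(0.269015·0.730985·0.000817275) = √(0.000160714) = 0.012677.
z = (0.286432 − 0.258105)/0.012677 = 0.028327/0.012677 = 2.2345.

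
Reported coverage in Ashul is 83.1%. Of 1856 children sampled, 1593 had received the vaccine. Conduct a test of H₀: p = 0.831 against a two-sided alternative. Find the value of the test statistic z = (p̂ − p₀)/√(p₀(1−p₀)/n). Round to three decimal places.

p̂ = 1593/1856 = 0.85830.
Under H₀, SE = √(0.831·0.169/1856) = √(7.56676e-05) = 0.00870.
z = (0.85830 − 0.831)/0.00870 = 0.02730/0.00870 = 3.138.
p-value = 2·P(Z > 3.138) ≈ 0.0017.

z = 3.138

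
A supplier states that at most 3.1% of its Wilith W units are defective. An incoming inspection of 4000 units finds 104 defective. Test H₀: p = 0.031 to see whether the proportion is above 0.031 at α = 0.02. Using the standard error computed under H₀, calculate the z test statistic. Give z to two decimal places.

p̂ = 104/4000 ≈ 0.02600.
Under H₀, SE = √(0.031·0.969/4000) = √(7.50975e-06) = 0.00274.
z = (0.02600 − 0.031)/0.00274 = -0.00500/0.00274 = -1.82.
p-value = P(Z > -1.825) ≈ 0.9660; since p > α = 0.02, fail to reject H₀.

z = -1.82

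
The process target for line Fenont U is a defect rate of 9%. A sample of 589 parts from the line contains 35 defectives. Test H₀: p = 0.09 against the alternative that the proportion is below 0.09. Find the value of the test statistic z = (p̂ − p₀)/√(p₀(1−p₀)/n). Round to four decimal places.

p̂ = 35/589 ≈ 0.0594228.
Standard error under H₀: √(0.09×0.91/589) = 0.0117919.
z = (0.0594228 − 0.09)/0.0117919 = -0.0305772/0.0117919 = -2.5931.
p-value = P(Z < -2.593) ≈ 0.0048.

z = -2.5931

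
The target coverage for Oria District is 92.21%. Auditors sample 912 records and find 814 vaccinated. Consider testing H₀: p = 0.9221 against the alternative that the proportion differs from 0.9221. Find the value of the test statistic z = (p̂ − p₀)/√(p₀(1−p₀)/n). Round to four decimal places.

z = -3.3303

p̂ = 814/912 = 0.892544.
Standard error under H₀: √(0.9221×0.0779/912) = 0.008875.
z = (0.892544 − 0.9221)/0.008875 = -0.029556/0.008875 = -3.3303.
p-value = 2·P(Z > 3.330) ≈ 0.0009.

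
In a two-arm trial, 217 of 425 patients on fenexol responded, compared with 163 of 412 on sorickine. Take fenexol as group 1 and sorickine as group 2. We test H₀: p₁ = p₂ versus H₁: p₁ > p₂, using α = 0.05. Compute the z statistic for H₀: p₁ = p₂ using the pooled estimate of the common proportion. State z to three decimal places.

p̂₁ = 217/425 ≈ 0.51059, p̂₂ = 163/412 ≈ 0.39563.
Pooled p̂ = (217+163)/(425+412) = 380/837 = 0.45400.
SE = √(p̂(1−p̂)(1/n₁+1/n₂)) = √(0.45400·0.54600·0.00478013) = √(0.00118492) = 0.03442.
z = (0.51059 − 0.39563)/0.03442 = 0.11496/0.03442 = 3.340.
p-value = P(Z > 3.340) ≈ 0.0004; since p < α = 0.05, reject H₀.

z = 3.340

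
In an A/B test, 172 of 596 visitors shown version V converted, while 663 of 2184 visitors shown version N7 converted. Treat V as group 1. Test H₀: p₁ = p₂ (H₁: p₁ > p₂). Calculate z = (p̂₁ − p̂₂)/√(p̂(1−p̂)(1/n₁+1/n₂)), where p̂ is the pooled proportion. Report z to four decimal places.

z = -0.7071

p̂₁ = 172/596 = 0.288591, p̂₂ = 663/2184 = 0.303571.
Pooled p̂ = (172+663)/(596+2184) = 835/2780 = 0.300360.
SE = √(p̂(1−p̂)(1/n₁+1/n₂)) = √(0.300360·0.699640·0.00213573) = √(0.00044881) = 0.021185.
z = (0.288591 − 0.303571)/0.021185 = -0.014980/0.021185 = -0.7071.
p-value = P(Z > -0.707) ≈ 0.7603.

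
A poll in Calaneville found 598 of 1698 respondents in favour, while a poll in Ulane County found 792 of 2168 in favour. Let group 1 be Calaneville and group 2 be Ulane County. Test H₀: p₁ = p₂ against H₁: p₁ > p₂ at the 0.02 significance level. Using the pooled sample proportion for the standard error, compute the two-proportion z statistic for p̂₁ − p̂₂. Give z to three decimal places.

p̂₁ = 598/1698 = 0.352179, p̂₂ = 792/2168 = 0.365314.
Pooled p̂ = (598+792)/(1698+2168) = 1390/3866 = 0.359545.
SE = √(p̂(1−p̂)(1/n₁+1/n₂)) = √(0.359545·0.640455·0.00105018) = √(0.000241828) = 0.015551.
z = (0.352179 − 0.365314)/0.015551 = -0.013135/0.015551 = -0.845.
p-value = P(Z > -0.845) ≈ 0.8008. With α = 0.02, fail to reject H₀.

z = -0.845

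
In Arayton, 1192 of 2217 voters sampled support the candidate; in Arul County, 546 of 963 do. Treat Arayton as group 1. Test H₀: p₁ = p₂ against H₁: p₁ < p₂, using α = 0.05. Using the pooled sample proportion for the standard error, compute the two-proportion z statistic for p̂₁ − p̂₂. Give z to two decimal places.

p̂₁ = 1192/2217 = 0.5377, p̂₂ = 546/963 = 0.5670.
Pooled p̂ = (1192+546)/(2217+963) = 1738/3180 = 0.5465.
SE = √(0.247834 × 0.00148948) = 0.0192.
z = (0.5377 − 0.5670)/0.0192 = -0.0293/0.0192 = -1.53.
p-value = P(Z < -1.526) ≈ 0.0635; since p > α = 0.05, fail to reject H₀.

z = -1.53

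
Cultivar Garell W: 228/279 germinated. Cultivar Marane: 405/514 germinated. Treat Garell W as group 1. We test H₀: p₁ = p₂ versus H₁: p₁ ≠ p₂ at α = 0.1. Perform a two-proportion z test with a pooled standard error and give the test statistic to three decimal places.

z = 0.981

p̂₁ = 228/279 = 0.81720, p̂₂ = 405/514 = 0.78794.
Pooled p̂ = (228+405)/(279+514) = 633/793 = 0.79823.
SE = √(0.161056 × 0.00552975) = 0.02984.
z = (0.81720 − 0.78794)/0.02984 = 0.02926/0.02984 = 0.981.
p-value = 2·P(Z > 0.981) ≈ 0.3267. With α = 0.1, fail to reject H₀.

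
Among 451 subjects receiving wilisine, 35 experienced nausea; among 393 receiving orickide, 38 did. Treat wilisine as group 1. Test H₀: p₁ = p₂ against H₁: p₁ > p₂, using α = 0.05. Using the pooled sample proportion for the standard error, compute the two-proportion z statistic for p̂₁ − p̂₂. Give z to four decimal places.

p̂₁ = 35/451 ≈ 0.077605, p̂₂ = 38/393 ≈ 0.096692.
Pooled p̂ = (35+38)/(451+393) = 73/844 = 0.086493.
SE = √(0.0790119 × 0.00476182) = 0.019397.
z = (0.077605 − 0.096692)/0.019397 = -0.019087/0.019397 = -0.9840.
p-value = P(Z > -0.984) ≈ 0.8374; since p > α = 0.05, fail to reject H₀.

z = -0.9840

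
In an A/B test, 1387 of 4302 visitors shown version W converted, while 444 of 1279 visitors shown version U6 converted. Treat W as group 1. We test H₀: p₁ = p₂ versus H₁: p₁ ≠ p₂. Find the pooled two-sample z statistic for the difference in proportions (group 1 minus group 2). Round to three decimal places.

z = -1.654

p̂₁ = 1387/4302 = 0.322408, p̂₂ = 444/1279 = 0.347146.
Pooled p̂ = (1387+444)/(4302+1279) = 1831/5581 = 0.328077.
SE = √(0.220443 × 0.00101431) = 0.014953.
z = (0.322408 − 0.347146)/0.014953 = -0.024738/0.014953 = -1.654.
p-value = 2·P(Z > 1.654) ≈ 0.0981.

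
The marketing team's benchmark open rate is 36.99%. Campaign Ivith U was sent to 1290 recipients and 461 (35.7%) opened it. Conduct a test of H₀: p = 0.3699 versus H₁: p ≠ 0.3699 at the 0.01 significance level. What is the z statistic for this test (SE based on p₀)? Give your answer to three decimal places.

z = -0.933

p̂ = 461/1290 ≈ 0.35736.
Standard error under H₀: √(0.3699×0.6301/1290) = 0.01344.
z = (0.35736 − 0.3699)/0.01344 = -0.01254/0.01344 = -0.933.
p-value = 2·P(Z > 0.933) ≈ 0.3510, so at α = 0.01 we fail to reject H₀.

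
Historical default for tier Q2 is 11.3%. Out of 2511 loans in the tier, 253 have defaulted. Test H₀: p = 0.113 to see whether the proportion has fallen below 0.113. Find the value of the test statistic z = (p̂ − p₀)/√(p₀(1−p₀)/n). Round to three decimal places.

z = -1.938

p̂ = 253/2511 ≈ 0.100757.
Standard error under H₀: √(0.113×0.887/2511) = 0.006318.
z = (0.100757 − 0.113)/0.006318 = -0.012243/0.006318 = -1.938.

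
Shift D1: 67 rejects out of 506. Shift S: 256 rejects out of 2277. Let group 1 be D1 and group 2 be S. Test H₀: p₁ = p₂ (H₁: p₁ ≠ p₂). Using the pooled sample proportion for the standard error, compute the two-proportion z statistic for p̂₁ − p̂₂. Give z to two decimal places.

p̂₁ = 67/506 = 0.1324, p̂₂ = 256/2277 = 0.1124.
Pooled p̂ = (67+256)/(506+2277) = 323/2783 = 0.1161.
SE = √(p̂(1−p̂)(1/n₁+1/n₂)) = √(0.1161·0.8839·0.00241546) = √(0.000247805) = 0.0157.
z = (0.1324 − 0.1124)/0.0157 = 0.0200/0.0157 = 1.27.
p-value = 2·P(Z > 1.269) ≈ 0.2043.

z = 1.27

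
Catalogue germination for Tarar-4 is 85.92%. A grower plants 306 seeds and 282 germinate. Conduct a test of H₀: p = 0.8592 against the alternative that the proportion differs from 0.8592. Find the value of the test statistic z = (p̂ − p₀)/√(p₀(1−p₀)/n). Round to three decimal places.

z = 3.137

p̂ = 282/306 ≈ 0.92157.
SE = √(p₀(1−p₀)/n) = √(0.12098/306) = 0.01988.
z = (0.92157 − 0.8592)/0.01988 = 0.06237/0.01988 = 3.137.
Two-sided p-value ≈ 2·Φ(−3.137) = 0.0017.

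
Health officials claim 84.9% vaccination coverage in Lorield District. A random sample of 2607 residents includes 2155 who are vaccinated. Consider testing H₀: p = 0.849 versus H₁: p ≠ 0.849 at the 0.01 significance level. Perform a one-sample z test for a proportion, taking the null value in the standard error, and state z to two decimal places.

p̂ = 2155/2607 ≈ 0.82662.
Standard error under H₀: √(0.849×0.151/2607) = 0.00701.
z = (0.82662 − 0.849)/0.00701 = -0.02238/0.00701 = -3.19.
Two-sided p-value ≈ 2·Φ(−3.191) = 0.0014, so at α = 0.01 we reject H₀.

z = -3.19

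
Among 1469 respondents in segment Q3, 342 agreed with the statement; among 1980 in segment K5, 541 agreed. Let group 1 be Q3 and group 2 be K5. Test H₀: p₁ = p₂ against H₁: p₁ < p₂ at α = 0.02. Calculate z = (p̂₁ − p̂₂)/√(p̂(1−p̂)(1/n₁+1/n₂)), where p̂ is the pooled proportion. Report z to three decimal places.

z = -2.690

p̂₁ = 342/1469 ≈ 0.232811, p̂₂ = 541/1980 ≈ 0.273232.
Pooled p̂ = (342+541)/(1469+1980) = 883/3449 = 0.256016.
SE = √(0.190472 × 0.00118579) = 0.015029.
z = (0.232811 − 0.273232)/0.015029 = -0.040421/0.015029 = -2.690.
p-value = P(Z < -2.690) ≈ 0.0036, so at α = 0.02 we reject H₀.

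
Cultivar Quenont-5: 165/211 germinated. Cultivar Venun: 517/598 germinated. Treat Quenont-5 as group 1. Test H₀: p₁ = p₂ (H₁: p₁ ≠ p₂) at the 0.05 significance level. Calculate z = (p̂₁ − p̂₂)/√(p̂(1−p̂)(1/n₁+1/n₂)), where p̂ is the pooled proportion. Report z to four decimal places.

p̂₁ = 165/211 ≈ 0.781991, p̂₂ = 517/598 ≈ 0.864548.
Pooled p̂ = (165+517)/(211+598) = 682/809 = 0.843016.
SE = √(0.13234 × 0.00641158) = 0.029129.
z = (0.781991 − 0.864548)/0.029129 = -0.082557/0.029129 = -2.8342.
Two-sided p-value ≈ 2·Φ(−2.834) = 0.0046, so at α = 0.05 we reject H₀.

z = -2.8342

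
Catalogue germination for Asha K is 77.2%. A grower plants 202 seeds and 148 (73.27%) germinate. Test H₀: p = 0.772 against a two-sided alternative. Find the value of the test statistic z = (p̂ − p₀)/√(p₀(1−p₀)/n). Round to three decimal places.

z = -1.332

p̂ = 148/202 = 0.73267.
SE = √(p₀(1−p₀)/n) = √(0.17602/202) = 0.02952.
z = (0.73267 − 0.772)/0.02952 = -0.03933/0.02952 = -1.332.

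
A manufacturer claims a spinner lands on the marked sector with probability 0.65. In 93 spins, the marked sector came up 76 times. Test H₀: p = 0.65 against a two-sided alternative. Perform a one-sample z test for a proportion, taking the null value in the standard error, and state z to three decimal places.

z = 3.381

p̂ = 76/93 ≈ 0.81720.
Under H₀, SE = √(0.65·0.35/93) = √(0.00244624) = 0.04946.
z = (0.81720 − 0.65)/0.04946 = 0.16720/0.04946 = 3.381.
Two-sided p-value ≈ 2·Φ(−3.381) = 0.0007.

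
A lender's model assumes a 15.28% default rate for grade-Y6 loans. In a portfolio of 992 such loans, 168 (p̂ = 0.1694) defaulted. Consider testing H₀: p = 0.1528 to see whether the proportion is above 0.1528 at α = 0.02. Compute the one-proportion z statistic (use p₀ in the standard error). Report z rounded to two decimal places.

z = 1.45

p̂ = 168/992 = 0.16935.
Standard error under H₀: √(0.1528×0.8472/992) = 0.01142.
z = (0.16935 − 0.1528)/0.01142 = 0.01655/0.01142 = 1.45.
p-value = P(Z > 1.449) ≈ 0.0736, so at α = 0.02 we fail to reject H₀.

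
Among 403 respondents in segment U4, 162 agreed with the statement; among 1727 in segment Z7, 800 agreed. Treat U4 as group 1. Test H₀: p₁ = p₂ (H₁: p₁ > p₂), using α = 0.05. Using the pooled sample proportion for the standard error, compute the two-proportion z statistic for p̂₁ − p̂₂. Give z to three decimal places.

p̂₁ = 162/403 = 0.401985, p̂₂ = 800/1727 = 0.463231.
Pooled p̂ = (162+800)/(403+1727) = 962/2130 = 0.451643.
SE = √(0.247662 × 0.00306043) = 0.027531.
z = (0.401985 − 0.463231)/0.027531 = -0.061246/0.027531 = -2.225.
p-value = P(Z > -2.225) ≈ 0.9869, so at α = 0.05 we fail to reject H₀.

z = -2.225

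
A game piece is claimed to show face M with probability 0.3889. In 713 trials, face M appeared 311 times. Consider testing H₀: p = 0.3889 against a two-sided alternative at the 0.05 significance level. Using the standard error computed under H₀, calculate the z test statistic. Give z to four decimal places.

z = 2.5900

p̂ = 311/713 = 0.436185.
SE = √(p₀(1−p₀)/n) = √(0.23766/713) = 0.018257.
z = (0.436185 − 0.3889)/0.018257 = 0.047285/0.018257 = 2.5900.
Two-sided p-value ≈ 2·Φ(−2.590) = 0.0096, so at α = 0.05 we reject H₀.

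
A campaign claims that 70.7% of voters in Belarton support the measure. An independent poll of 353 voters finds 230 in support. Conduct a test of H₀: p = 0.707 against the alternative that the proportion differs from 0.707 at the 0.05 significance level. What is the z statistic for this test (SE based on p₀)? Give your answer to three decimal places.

z = -2.289

p̂ = 230/353 = 0.65156.
Standard error under H₀: √(0.707×0.293/353) = 0.02422.
z = (0.65156 − 0.707)/0.02422 = -0.05544/0.02422 = -2.289.
p-value = 2·P(Z > 2.289) ≈ 0.0221, so at α = 0.05 we reject H₀.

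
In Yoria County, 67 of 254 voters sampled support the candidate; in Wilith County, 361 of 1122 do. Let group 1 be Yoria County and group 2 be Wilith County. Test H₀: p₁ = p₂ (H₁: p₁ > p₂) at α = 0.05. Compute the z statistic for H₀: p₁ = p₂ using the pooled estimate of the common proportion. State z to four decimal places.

p̂₁ = 67/254 ≈ 0.263780, p̂₂ = 361/1122 ≈ 0.321747.
Pooled p̂ = (67+361)/(254+1122) = 428/1376 = 0.311047.
SE = √(p̂(1−p̂)(1/n₁+1/n₂)) = √(0.311047·0.688953·0.00482827) = √(0.00103468) = 0.032166.
z = (0.263780 − 0.321747)/0.032166 = -0.057967/0.032166 = -1.8021.
p-value = P(Z > -1.802) ≈ 0.9642; since p > α = 0.05, fail to reject H₀.

z = -1.8021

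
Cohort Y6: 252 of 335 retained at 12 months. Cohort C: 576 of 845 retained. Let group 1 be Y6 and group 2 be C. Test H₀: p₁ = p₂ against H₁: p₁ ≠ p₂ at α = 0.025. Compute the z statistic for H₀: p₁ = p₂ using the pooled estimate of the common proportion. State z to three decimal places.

p̂₁ = 252/335 = 0.75224, p̂₂ = 576/845 = 0.68166.
Pooled p̂ = (252+576)/(335+845) = 828/1180 = 0.70169.
SE = √(p̂(1−p̂)(1/n₁+1/n₂)) = √(0.70169·0.29831·0.00416851) = √(0.000872548) = 0.02954.
z = (0.75224 − 0.68166)/0.02954 = 0.07058/0.02954 = 2.389.
p-value = 2·P(Z > 2.389) ≈ 0.0169, so at α = 0.025 we reject H₀.

z = 2.389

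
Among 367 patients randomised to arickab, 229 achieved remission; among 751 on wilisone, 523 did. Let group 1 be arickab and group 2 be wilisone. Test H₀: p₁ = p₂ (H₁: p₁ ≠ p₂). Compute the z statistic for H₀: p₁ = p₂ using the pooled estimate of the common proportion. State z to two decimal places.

z = -2.42

p̂₁ = 229/367 ≈ 0.6240, p̂₂ = 523/751 ≈ 0.6964.
Pooled p̂ = (229+523)/(367+751) = 752/1118 = 0.6726.
SE = √(0.220199 × 0.00405635) = 0.0299.
z = (0.6240 − 0.6964)/0.0299 = -0.0724/0.0299 = -2.42.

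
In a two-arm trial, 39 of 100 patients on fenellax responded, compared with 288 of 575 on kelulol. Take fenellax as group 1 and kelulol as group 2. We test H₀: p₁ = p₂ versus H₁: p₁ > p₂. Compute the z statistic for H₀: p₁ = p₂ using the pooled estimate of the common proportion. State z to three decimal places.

z = -2.048

p̂₁ = 39/100 ≈ 0.390000, p̂₂ = 288/575 ≈ 0.500870.
Pooled p̂ = (39+288)/(100+575) = 327/675 = 0.484444.
SE = √(0.249758 × 0.0117391) = 0.054147.
z = (0.390000 − 0.500870)/0.054147 = -0.110870/0.054147 = -2.048.
p-value = P(Z > -2.048) ≈ 0.9797.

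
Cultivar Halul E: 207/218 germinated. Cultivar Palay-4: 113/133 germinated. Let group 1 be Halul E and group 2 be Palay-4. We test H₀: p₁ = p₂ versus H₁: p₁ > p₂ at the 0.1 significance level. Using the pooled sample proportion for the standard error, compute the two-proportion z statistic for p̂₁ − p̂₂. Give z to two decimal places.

z = 3.20

p̂₁ = 207/218 = 0.9495, p̂₂ = 113/133 = 0.8496.
Pooled p̂ = (207+113)/(218+133) = 320/351 = 0.9117.
SE = √(0.0805188 × 0.012106) = 0.0312.
z = (0.9495 − 0.8496)/0.0312 = 0.0999/0.0312 = 3.20.
p-value = P(Z > 3.200) ≈ 0.0007. With α = 0.1, reject H₀.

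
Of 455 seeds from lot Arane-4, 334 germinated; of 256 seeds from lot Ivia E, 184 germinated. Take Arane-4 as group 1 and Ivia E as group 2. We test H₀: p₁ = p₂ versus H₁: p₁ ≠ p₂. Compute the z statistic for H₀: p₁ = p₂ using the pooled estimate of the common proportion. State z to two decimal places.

p̂₁ = 334/455 ≈ 0.7341, p̂₂ = 184/256 ≈ 0.7188.
Pooled p̂ = (334+184)/(455+256) = 518/711 = 0.7286.
SE = √(0.197764 × 0.00610405) = 0.0347.
z = (0.7341 − 0.7188)/0.0347 = 0.0153/0.0347 = 0.44.

z = 0.44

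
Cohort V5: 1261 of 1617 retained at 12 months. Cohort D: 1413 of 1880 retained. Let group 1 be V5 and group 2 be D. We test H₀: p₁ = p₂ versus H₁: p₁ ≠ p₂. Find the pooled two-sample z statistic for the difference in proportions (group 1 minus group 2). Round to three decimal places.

p̂₁ = 1261/1617 = 0.779839, p̂₂ = 1413/1880 = 0.751596.
Pooled p̂ = (1261+1413)/(1617+1880) = 2674/3497 = 0.764655.
SE = √(0.179958 × 0.00115034) = 0.014388.
z = (0.779839 − 0.751596)/0.014388 = 0.028243/0.014388 = 1.963.

z = 1.963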